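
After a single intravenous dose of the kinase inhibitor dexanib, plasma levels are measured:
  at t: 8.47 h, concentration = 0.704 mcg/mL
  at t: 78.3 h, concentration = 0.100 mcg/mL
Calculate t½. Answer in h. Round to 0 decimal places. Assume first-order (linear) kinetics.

25 h

k = ln(C₁/C₂) / (t₂ − t₁) = ln(0.704/0.100) / (78.3 − 8.47)
  = 1.952 / 69.83 = 0.02795 h⁻¹
t½ = ln2 / k = 0.693147 / 0.02795 = 24.80 h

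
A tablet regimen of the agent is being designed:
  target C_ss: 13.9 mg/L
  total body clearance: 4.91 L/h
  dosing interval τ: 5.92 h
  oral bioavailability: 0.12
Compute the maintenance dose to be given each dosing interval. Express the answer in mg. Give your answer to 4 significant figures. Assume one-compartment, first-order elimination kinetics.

At steady state, F × (Dose/τ) = Css × CL.
Dose = Css × CL × τ / F = 13.9 × 4.910 × 5.92 / 0.12 = 3367 mg

3367 mg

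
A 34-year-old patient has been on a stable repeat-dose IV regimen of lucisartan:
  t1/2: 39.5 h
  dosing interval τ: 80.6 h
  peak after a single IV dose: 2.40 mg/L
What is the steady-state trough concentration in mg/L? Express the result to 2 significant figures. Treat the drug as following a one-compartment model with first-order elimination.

k = ln2 / t½ = 0.693147 / 39.5 = 0.01755 h⁻¹
e^(−kτ) = e^(−0.01755 × 80.6) = 0.2430
Accumulation ratio R = 1 / (1 − e^(−kτ)) = 1 / (1 − 0.2430) = 1.321
Steady-state trough = C₀ × R × e^(−kτ) = 2.40 × 1.321 × 0.2430 = 0.7704 mg/L

0.77 mg/L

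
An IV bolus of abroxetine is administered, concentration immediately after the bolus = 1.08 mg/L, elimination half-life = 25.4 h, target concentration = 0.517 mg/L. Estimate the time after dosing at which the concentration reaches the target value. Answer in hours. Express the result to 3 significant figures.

k = ln2 / t½ = 0.693147 / 25.4 = 0.02729 h⁻¹
t = ln(C₀ / C) / k = ln(1.080 / 0.517) / 0.02729
  = ln(2.089) / 0.02729 = 0.7367 / 0.02729 = 27.00 h

27.0 h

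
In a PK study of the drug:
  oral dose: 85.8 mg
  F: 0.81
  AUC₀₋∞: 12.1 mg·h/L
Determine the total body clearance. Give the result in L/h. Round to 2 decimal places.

CL = F·Dose / AUC = 0.81 × 85.8 / 12.1 = 5.744 L/h

5.74 L/h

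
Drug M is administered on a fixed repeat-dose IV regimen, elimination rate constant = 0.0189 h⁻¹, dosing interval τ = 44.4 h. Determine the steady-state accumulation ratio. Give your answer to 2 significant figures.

e^(−kτ) = e^(−0.01890 × 44.4) = 0.4321
Accumulation ratio R = 1 / (1 − e^(−kτ)) = 1 / (1 − 0.4321) = 1.761

1.8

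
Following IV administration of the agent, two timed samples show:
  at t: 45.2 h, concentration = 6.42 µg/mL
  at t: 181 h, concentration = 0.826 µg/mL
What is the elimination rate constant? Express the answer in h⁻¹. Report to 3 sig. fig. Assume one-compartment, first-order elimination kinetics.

k = ln(C₁/C₂) / (t₂ − t₁) = ln(6.42/0.826) / (181 − 45.2)
  = 2.051 / 135.8 = 0.01510 h⁻¹

0.0151 h⁻¹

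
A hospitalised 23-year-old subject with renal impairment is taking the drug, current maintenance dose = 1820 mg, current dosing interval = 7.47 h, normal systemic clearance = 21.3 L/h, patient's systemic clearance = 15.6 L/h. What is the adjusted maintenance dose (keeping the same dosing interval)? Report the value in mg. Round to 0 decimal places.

To keep the same average steady-state level, dosing rate must scale with clearance.
CL ratio = 15.6 / 21.3 = 0.7324
New dose (same interval) = 1820 × 0.7324 = 1333 mg

1333 mg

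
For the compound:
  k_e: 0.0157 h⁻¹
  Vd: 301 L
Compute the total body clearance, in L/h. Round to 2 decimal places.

CL = k × Vd = 0.0157 × 301 = 4.726 L/h

4.73 L/h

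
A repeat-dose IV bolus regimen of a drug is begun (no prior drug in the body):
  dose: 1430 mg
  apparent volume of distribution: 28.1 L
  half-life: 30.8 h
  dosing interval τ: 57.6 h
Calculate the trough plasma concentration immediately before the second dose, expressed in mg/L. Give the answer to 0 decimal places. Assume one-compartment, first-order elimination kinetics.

C₀ per dose = Dose / Vd = 1430 / 28.1 = 50.89 mg/L
k = ln2 / t½ = 0.693147 / 30.8 = 0.02250 h⁻¹
Fraction remaining after one interval: r = e^(−kτ) = e^(−0.02250 × 57.6) = 0.2736
Before dose 2, 1 dose has been given (aged 1τ).
C_trough = C₀ × r = 50.89 × 0.2736 = 13.92 mg/L

14 mg/L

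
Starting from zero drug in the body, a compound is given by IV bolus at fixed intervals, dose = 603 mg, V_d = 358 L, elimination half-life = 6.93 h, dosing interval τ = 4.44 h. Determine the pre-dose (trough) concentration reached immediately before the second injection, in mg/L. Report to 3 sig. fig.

C₀ per dose = Dose / Vd = 603 / 358 = 1.684 mg/L
k = ln2 / t½ = 0.693147 / 6.93 = 0.1000 h⁻¹
Fraction remaining after one interval: r = e^(−kτ) = e^(−0.1000 × 4.44) = 0.6415
Before dose 2, 1 dose has been given (aged 1τ).
C_trough = C₀ × r = 1.684 × 0.6415 = 1.080 mg/L

1.08 mg/L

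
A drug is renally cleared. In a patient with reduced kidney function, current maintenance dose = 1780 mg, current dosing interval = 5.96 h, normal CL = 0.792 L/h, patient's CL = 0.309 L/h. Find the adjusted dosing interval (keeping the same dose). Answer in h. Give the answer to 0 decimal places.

15 h

To keep the same average steady-state level, dosing rate must scale with clearance.
CL ratio = 0.309 / 0.792 = 0.3902
New interval (same dose) = 5.96 / 0.3902 = 15.27 h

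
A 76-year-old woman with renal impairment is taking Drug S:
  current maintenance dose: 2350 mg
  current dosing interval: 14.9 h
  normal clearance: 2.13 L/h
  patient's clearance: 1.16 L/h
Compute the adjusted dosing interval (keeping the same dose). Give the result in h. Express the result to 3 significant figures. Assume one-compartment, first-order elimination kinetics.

To keep the same average steady-state level, dosing rate must scale with clearance.
CL ratio = 1.16 / 2.13 = 0.5446
New interval (same dose) = 14.9 / 0.5446 = 27.36 h

27.4 h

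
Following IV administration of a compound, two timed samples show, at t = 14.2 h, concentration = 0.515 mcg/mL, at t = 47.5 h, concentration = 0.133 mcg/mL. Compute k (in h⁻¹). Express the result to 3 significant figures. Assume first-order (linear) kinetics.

k = ln(C₁/C₂) / (t₂ − t₁) = ln(0.515/0.133) / (47.5 − 14.2)
  = 1.354 / 33.30 = 0.04066 h⁻¹

0.0407 h⁻¹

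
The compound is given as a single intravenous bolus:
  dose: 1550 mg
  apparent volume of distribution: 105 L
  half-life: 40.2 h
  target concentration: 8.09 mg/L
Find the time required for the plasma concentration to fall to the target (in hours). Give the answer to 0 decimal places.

C₀ = Dose / Vd = 1550 / 105 = 14.76 mg/L
k = ln2 / t½ = 0.693147 / 40.2 = 0.01724 h⁻¹
t = ln(C₀ / C) / k = ln(14.76 / 8.09) / 0.01724
  = ln(1.824) / 0.01724 = 0.6010 / 0.01724 = 34.86 h

35 h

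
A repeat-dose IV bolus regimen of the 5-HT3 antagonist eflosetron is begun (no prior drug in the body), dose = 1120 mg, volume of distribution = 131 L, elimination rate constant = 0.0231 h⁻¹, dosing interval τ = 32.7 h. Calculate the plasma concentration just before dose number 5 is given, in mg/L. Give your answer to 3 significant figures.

C₀ per dose = Dose / Vd = 1120 / 131 = 8.550 mg/L
Fraction remaining after one interval: r = e^(−kτ) = e^(−0.02310 × 32.7) = 0.4698
Before dose 5, 4 doses have been given (aged 1τ, 2τ, 3τ, 4τ).
C_trough = C₀ × (r + r² + … + r^4) = C₀ × r(1−r^4)/(1−r)
        = 8.550 × 0.4698 × (1 − 0.04871) / (1 − 0.4698) = 7.207 mg/L

7.21 mg/L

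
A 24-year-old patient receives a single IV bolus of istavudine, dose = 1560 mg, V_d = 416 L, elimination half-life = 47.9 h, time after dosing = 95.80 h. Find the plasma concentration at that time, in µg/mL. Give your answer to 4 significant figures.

C₀ = Dose / Vd = 1560 / 416 = 3.750 mg/L
k = ln2 / t½ = 0.693147 / 47.9 = 0.01447 h⁻¹
t / t½ = 95.80 / 47.9 = 2 half-lives
C = C₀ × (1/2)^2 = 3.750 × 0.2500 = 0.9375 mg/L
(0.9375 mg/L = 0.9375 µg/mL)

0.9375 µg/mL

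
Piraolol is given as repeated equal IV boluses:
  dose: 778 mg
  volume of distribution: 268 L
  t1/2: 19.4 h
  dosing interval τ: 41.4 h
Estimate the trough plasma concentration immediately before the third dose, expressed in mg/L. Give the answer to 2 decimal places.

C₀ per dose = Dose / Vd = 778 / 268 = 2.903 mg/L
k = ln2 / t½ = 0.693147 / 19.4 = 0.03573 h⁻¹
Fraction remaining after one interval: r = e^(−kτ) = e^(−0.03573 × 41.4) = 0.2278
Before dose 3, 2 doses have been given (aged 1τ, 2τ).
C_trough = C₀ × (r + r²) = 2.903 × (0.2278 + 0.05189) = 0.8119 mg/L

0.81 mg/L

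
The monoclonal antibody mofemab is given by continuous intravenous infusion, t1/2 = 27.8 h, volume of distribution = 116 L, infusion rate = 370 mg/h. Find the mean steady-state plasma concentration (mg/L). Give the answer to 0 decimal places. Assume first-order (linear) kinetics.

128 mg/L

k = ln2 / t½ = 0.693147 / 27.8 = 0.02493 h⁻¹
CL = k × Vd = 0.02493 × 116 = 2.892 L/h
At steady state Css = R₀ / CL = 370 / 2.892 = 127.9 mg/L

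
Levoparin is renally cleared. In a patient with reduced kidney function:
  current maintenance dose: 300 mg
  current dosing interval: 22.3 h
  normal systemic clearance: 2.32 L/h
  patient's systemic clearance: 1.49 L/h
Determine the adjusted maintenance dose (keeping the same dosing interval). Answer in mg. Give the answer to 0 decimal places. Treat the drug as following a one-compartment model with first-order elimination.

To keep the same average steady-state level, dosing rate must scale with clearance.
CL ratio = 1.49 / 2.32 = 0.6422
New dose (same interval) = 300 × 0.6422 = 192.7 mg

193 mg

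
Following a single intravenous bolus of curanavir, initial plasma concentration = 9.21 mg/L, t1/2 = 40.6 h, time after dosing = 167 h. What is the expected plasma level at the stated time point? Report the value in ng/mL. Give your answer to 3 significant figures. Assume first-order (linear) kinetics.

532 ng/mL

k = ln2 / t½ = 0.693147 / 40.6 = 0.01707 h⁻¹
C = C₀ · e^(−k·t) = 9.210 × e^(−0.01707 × 167)
  = 9.210 × 0.05780 = 0.5323 mg/L
Convert: 0.5323 mg/L × 1000 = 532.3 ng/mL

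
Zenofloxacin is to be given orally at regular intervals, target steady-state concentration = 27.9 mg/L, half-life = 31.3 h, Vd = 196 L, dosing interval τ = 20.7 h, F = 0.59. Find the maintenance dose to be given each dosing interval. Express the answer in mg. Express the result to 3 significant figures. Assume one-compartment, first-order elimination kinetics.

k = ln2 / t½ = 0.693147 / 31.3 = 0.02215 h⁻¹
CL = k × Vd = 0.02215 × 196 = 4.341 L/h
At steady state, F × (Dose/τ) = Css × CL.
Dose = Css × CL × τ / F = 27.9 × 4.341 × 20.7 / 0.59 = 4249 mg

4250 mg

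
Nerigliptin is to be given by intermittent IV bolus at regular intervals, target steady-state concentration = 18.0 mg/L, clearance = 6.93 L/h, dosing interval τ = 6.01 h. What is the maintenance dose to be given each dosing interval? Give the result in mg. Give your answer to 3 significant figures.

At steady state, Dose/τ = Css × CL.
Dose = Css × CL × τ = 18.0 × 6.930 × 6.01 = 749.7 mg

750 mg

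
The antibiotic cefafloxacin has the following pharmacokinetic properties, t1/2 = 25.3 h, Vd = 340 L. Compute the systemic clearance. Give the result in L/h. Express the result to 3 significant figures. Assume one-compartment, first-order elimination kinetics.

9.32 L/h

k = ln2 / t½ = 0.693147 / 25.3 = 0.02740 h⁻¹
CL = k × Vd = 0.02740 × 340 = 9.316 L/h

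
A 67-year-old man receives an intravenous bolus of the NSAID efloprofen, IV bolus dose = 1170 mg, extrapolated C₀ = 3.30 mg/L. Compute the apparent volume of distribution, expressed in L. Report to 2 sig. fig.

350 L

Vd = Dose / C₀ = 1170 / 3.30 = 354.5 L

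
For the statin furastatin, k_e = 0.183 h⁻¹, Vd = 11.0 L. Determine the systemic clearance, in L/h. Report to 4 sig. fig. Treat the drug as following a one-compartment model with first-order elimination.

2.013 L/h

CL = k × Vd = 0.183 × 11.0 = 2.013 L/h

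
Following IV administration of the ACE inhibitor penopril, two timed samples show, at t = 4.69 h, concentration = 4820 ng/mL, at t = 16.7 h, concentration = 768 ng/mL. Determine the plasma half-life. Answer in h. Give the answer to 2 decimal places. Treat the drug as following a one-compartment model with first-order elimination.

4.53 h

k = ln(C₁/C₂) / (t₂ − t₁) = ln(4820/768) / (16.7 − 4.69)
  = 1.837 / 12.01 = 0.1530 h⁻¹
t½ = ln2 / k = 0.693147 / 0.1530 = 4.530 h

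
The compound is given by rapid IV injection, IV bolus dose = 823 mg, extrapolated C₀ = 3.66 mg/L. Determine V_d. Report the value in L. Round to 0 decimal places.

Vd = Dose / C₀ = 823.0 / 3.66 = 224.9 L

225 L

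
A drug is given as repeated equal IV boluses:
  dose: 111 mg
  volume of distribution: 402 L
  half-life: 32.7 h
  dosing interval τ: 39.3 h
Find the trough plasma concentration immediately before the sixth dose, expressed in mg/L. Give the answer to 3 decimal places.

C₀ per dose = Dose / Vd = 111 / 402 = 0.2761 mg/L
k = ln2 / t½ = 0.693147 / 32.7 = 0.02120 h⁻¹
Fraction remaining after one interval: r = e^(−kτ) = e^(−0.02120 × 39.3) = 0.4347
Before dose 6, 5 doses have been given (aged 1τ, 2τ, 3τ, 4τ, 5τ).
C_trough = C₀ × (r + r² + … + r^5) = C₀ × r(1−r^5)/(1−r)
        = 0.2761 × 0.4347 × (1 − 0.01552) / (1 − 0.4347) = 0.2090 mg/L

0.209 mg/L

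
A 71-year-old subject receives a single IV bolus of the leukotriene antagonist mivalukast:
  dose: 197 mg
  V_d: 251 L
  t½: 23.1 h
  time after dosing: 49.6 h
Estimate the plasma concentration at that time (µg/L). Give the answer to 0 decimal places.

177 µg/L

C₀ = Dose / Vd = 197.0 / 251 = 0.7849 mg/L
k = ln2 / t½ = 0.693147 / 23.1 = 0.03001 h⁻¹
C = C₀ · e^(−k·t) = 0.7849 × e^(−0.03001 × 49.6)
  = 0.7849 × 0.2257 = 0.1772 mg/L
Convert: 0.1772 mg/L × 1000 = 177.2 µg/L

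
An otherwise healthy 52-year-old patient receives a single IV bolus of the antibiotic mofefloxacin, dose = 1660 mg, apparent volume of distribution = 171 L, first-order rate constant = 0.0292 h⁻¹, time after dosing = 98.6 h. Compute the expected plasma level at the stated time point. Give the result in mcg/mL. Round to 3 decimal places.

0.545 mcg/mL

C₀ = Dose / Vd = 1660 / 171 = 9.708 mg/L
C = C₀ · e^(−k·t) = 9.708 × e^(−0.02920 × 98.6)
  = 9.708 × 0.05618 = 0.5454 mg/L
(0.5454 mg/L = 0.5454 mcg/mL)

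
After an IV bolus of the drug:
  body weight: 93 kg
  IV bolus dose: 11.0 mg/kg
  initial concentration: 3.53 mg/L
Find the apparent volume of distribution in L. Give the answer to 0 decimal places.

Dose = 11.0 × 93 = 1023 mg
Vd = Dose / C₀ = 1023 / 3.53 = 289.8 L

290 L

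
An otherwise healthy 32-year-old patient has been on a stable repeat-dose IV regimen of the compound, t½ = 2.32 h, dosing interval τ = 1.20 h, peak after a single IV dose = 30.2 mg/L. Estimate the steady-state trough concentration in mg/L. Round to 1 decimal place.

k = ln2 / t½ = 0.693147 / 2.32 = 0.2988 h⁻¹
e^(−kτ) = e^(−0.2988 × 1.20) = 0.6987
Accumulation ratio R = 1 / (1 − e^(−kτ)) = 1 / (1 − 0.6987) = 3.319
Steady-state trough = C₀ × R × e^(−kτ) = 30.2 × 3.319 × 0.6987 = 70.03 mg/L

70.0 mg/L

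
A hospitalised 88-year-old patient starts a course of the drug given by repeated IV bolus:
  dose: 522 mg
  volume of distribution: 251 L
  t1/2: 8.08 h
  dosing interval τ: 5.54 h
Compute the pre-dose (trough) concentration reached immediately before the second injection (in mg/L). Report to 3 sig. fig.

C₀ per dose = Dose / Vd = 522 / 251 = 2.080 mg/L
k = ln2 / t½ = 0.693147 / 8.08 = 0.08579 h⁻¹
Fraction remaining after one interval: r = e^(−kτ) = e^(−0.08579 × 5.54) = 0.6217
Before dose 2, 1 dose has been given (aged 1τ).
C_trough = C₀ × r = 2.080 × 0.6217 = 1.293 mg/L

1.29 mg/L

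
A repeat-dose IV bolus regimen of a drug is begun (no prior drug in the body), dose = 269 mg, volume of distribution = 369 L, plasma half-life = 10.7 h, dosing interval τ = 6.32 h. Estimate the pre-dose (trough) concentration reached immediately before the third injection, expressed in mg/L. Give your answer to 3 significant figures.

C₀ per dose = Dose / Vd = 269 / 369 = 0.7290 mg/L
k = ln2 / t½ = 0.693147 / 10.7 = 0.06478 h⁻¹
Fraction remaining after one interval: r = e^(−kτ) = e^(−0.06478 × 6.32) = 0.6640
Before dose 3, 2 doses have been given (aged 1τ, 2τ).
C_trough = C₀ × (r + r²) = 0.7290 × (0.6640 + 0.4409) = 0.8055 mg/L

0.806 mg/L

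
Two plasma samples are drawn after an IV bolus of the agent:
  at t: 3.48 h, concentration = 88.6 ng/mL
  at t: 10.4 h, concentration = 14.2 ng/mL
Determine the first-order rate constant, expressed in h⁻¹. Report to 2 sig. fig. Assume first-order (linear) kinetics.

k = ln(C₁/C₂) / (t₂ − t₁) = ln(88.6/14.2) / (10.4 − 3.48)
  = 1.831 / 6.920 = 0.2646 h⁻¹

0.26 h⁻¹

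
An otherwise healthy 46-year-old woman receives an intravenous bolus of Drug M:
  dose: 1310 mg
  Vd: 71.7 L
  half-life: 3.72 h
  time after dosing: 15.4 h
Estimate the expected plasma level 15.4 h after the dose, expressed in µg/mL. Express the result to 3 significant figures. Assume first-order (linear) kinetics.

1.04 µg/mL

C₀ = Dose / Vd = 1310 / 71.7 = 18.27 mg/L
k = ln2 / t½ = 0.693147 / 3.72 = 0.1863 h⁻¹
C = C₀ · e^(−k·t) = 18.27 × e^(−0.1863 × 15.4)
  = 18.27 × 0.05675 = 1.037 mg/L
(1.037 mg/L = 1.037 µg/mL)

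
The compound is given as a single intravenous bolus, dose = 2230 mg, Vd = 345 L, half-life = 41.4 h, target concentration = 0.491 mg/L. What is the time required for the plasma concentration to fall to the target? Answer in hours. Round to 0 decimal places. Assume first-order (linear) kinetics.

C₀ = Dose / Vd = 2230 / 345 = 6.464 mg/L
k = ln2 / t½ = 0.693147 / 41.4 = 0.01674 h⁻¹
t = ln(C₀ / C) / k = ln(6.464 / 0.491) / 0.01674
  = ln(13.16) / 0.01674 = 2.577 / 0.01674 = 153.9 h

154 h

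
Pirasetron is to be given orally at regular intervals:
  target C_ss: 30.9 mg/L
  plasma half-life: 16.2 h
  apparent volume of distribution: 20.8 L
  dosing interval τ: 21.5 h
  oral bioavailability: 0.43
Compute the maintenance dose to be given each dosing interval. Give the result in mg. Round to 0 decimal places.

1375 mg

k = ln2 / t½ = 0.693147 / 16.2 = 0.04279 h⁻¹
CL = k × Vd = 0.04279 × 20.8 = 0.8900 L/h
At steady state, F × (Dose/τ) = Css × CL.
Dose = Css × CL × τ / F = 30.9 × 0.8900 × 21.5 / 0.43 = 1375 mg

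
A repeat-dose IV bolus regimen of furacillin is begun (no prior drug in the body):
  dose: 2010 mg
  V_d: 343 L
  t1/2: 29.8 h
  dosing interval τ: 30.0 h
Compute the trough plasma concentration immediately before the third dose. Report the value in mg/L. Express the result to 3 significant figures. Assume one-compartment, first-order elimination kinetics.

4.37 mg/L

C₀ per dose = Dose / Vd = 2010 / 343 = 5.860 mg/L
k = ln2 / t½ = 0.693147 / 29.8 = 0.02326 h⁻¹
Fraction remaining after one interval: r = e^(−kτ) = e^(−0.02326 × 30.0) = 0.4977
Before dose 3, 2 doses have been given (aged 1τ, 2τ).
C_trough = C₀ × (r + r²) = 5.860 × (0.4977 + 0.2477) = 4.368 mg/L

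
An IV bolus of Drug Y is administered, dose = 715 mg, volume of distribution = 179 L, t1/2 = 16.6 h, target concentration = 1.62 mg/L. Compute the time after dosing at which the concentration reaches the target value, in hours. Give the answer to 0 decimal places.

C₀ = Dose / Vd = 715.0 / 179 = 3.994 mg/L
k = ln2 / t½ = 0.693147 / 16.6 = 0.04176 h⁻¹
t = ln(C₀ / C) / k = ln(3.994 / 1.62) / 0.04176
  = ln(2.465) / 0.04176 = 0.9022 / 0.04176 = 21.60 h

22 h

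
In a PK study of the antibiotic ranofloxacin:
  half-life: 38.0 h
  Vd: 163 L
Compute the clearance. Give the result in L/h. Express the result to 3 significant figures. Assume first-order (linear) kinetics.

k = ln2 / t½ = 0.693147 / 38.0 = 0.01824 h⁻¹
CL = k × Vd = 0.01824 × 163 = 2.973 L/h

2.97 L/h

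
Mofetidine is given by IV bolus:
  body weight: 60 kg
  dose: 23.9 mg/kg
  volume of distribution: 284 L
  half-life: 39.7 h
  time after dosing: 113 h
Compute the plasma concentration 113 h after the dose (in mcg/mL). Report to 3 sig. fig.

0.702 mcg/mL

Total dose = 23.9 × 60 = 1434 mg
C₀ = Dose / Vd = 1434 / 284 = 5.049 mg/L
k = ln2 / t½ = 0.693147 / 39.7 = 0.01746 h⁻¹
C = C₀ · e^(−k·t) = 5.049 × e^(−0.01746 × 113)
  = 5.049 × 0.1390 = 0.7018 mg/L
(0.7018 mg/L = 0.7018 mcg/mL)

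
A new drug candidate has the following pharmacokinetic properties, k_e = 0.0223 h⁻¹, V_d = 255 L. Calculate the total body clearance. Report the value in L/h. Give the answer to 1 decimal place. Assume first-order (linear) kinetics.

CL = k × Vd = 0.0223 × 255 = 5.687 L/h

5.7 L/h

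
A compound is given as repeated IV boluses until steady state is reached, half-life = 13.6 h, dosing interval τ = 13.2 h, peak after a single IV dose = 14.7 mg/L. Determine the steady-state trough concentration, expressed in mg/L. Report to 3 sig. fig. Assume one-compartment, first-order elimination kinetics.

15.3 mg/L

k = ln2 / t½ = 0.693147 / 13.6 = 0.05097 h⁻¹
e^(−kτ) = e^(−0.05097 × 13.2) = 0.5103
Accumulation ratio R = 1 / (1 − e^(−kτ)) = 1 / (1 − 0.5103) = 2.042
Steady-state trough = C₀ × R × e^(−kτ) = 14.7 × 2.042 × 0.5103 = 15.32 mg/L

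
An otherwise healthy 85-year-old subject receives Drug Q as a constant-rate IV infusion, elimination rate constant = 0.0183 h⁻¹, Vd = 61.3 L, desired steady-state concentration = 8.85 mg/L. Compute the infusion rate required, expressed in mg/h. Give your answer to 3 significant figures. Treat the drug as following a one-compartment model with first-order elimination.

CL = k × Vd = 0.01830 × 61.3 = 1.122 L/h
At steady state, infusion rate R₀ = Css × CL = 8.85 × 1.122 = 9.930 mg/h

9.93 mg/h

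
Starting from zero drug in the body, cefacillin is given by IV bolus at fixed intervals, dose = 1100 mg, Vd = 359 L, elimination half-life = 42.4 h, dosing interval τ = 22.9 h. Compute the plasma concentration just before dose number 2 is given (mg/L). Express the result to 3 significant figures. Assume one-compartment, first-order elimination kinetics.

2.11 mg/L

C₀ per dose = Dose / Vd = 1100 / 359 = 3.064 mg/L
k = ln2 / t½ = 0.693147 / 42.4 = 0.01635 h⁻¹
Fraction remaining after one interval: r = e^(−kτ) = e^(−0.01635 × 22.9) = 0.6877
Before dose 2, 1 dose has been given (aged 1τ).
C_trough = C₀ × r = 3.064 × 0.6877 = 2.107 mg/L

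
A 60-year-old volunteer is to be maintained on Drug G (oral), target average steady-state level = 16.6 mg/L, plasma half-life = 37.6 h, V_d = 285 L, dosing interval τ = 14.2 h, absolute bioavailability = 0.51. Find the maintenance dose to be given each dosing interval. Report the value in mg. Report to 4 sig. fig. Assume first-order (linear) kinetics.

2428 mg

k = ln2 / t½ = 0.693147 / 37.6 = 0.01843 h⁻¹
CL = k × Vd = 0.01843 × 285 = 5.253 L/h
At steady state, F × (Dose/τ) = Css × CL.
Dose = Css × CL × τ / F = 16.6 × 5.253 × 14.2 / 0.51 = 2428 mg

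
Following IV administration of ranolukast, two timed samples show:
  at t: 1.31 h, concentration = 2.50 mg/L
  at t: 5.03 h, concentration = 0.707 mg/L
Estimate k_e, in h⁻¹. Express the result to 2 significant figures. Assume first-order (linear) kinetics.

k = ln(C₁/C₂) / (t₂ − t₁) = ln(2.50/0.707) / (5.03 − 1.31)
  = 1.263 / 3.720 = 0.3395 h⁻¹

0.34 h⁻¹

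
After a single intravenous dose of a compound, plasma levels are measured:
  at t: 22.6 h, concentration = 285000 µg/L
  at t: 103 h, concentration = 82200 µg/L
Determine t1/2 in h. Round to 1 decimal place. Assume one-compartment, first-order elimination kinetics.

k = ln(C₁/C₂) / (t₂ − t₁) = ln(285000/82200) / (103 − 22.6)
  = 1.243 / 80.40 = 0.01546 h⁻¹
t½ = ln2 / k = 0.693147 / 0.01546 = 44.83 h

44.8 h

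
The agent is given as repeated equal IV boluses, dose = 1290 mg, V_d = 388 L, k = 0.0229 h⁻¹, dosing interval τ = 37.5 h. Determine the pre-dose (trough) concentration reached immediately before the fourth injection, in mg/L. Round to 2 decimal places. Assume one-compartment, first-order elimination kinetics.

2.26 mg/L

C₀ per dose = Dose / Vd = 1290 / 388 = 3.325 mg/L
Fraction remaining after one interval: r = e^(−kτ) = e^(−0.02290 × 37.5) = 0.4237
Before dose 4, 3 doses have been given (aged 1τ, 2τ, 3τ).
C_trough = C₀ × (r + r² + … + r^3) = C₀ × r(1−r^3)/(1−r)
        = 3.325 × 0.4237 × (1 − 0.07606) / (1 − 0.4237) = 2.259 mg/L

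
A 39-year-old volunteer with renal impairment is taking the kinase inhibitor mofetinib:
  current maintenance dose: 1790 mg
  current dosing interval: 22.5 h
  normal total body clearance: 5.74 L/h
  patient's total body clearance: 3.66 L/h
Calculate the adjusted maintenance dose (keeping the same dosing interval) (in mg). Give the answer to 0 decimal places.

1141 mg

To keep the same average steady-state level, dosing rate must scale with clearance.
CL ratio = 3.66 / 5.74 = 0.6376
New dose (same interval) = 1790 × 0.6376 = 1141 mg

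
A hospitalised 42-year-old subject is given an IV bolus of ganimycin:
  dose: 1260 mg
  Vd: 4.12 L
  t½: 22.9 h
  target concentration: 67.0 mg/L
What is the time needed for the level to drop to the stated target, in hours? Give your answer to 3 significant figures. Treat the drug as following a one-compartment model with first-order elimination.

C₀ = Dose / Vd = 1260 / 4.12 = 305.8 mg/L
k = ln2 / t½ = 0.693147 / 22.9 = 0.03027 h⁻¹
t = ln(C₀ / C) / k = ln(305.8 / 67.0) / 0.03027
  = ln(4.564) / 0.03027 = 1.518 / 0.03027 = 50.15 h

50.2 h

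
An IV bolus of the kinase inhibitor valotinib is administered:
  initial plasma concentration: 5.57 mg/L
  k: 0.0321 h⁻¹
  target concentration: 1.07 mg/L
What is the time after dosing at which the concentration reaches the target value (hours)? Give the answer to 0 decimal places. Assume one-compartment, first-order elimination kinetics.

51 h

t = ln(C₀ / C) / k = ln(5.570 / 1.07) / 0.03210
  = ln(5.206) / 0.03210 = 1.650 / 0.03210 = 51.40 h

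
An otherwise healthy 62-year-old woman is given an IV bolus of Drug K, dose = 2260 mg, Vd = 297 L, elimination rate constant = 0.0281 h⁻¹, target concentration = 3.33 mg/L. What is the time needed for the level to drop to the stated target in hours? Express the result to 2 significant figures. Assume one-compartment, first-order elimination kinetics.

29 h

C₀ = Dose / Vd = 2260 / 297 = 7.609 mg/L
t = ln(C₀ / C) / k = ln(7.609 / 3.33) / 0.02810
  = ln(2.285) / 0.02810 = 0.8264 / 0.02810 = 29.41 h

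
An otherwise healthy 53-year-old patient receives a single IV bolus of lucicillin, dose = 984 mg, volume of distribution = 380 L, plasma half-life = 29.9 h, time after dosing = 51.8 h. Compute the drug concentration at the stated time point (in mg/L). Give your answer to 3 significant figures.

0.779 mg/L

C₀ = Dose / Vd = 984.0 / 380 = 2.589 mg/L
k = ln2 / t½ = 0.693147 / 29.9 = 0.02318 h⁻¹
C = C₀ · e^(−k·t) = 2.589 × e^(−0.02318 × 51.8)
  = 2.589 × 0.3010 = 0.7793 mg/L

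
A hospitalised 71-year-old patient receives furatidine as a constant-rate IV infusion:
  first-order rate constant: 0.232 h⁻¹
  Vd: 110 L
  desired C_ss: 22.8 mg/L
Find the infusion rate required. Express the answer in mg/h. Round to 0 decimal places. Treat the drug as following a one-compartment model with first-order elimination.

CL = k × Vd = 0.2320 × 110 = 25.52 L/h
At steady state, infusion rate R₀ = Css × CL = 22.8 × 25.52 = 581.9 mg/h

582 mg/h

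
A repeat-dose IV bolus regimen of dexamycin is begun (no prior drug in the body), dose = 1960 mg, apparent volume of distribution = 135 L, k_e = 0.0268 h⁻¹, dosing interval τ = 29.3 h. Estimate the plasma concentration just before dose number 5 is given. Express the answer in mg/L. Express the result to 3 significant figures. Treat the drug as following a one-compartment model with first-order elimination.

C₀ per dose = Dose / Vd = 1960 / 135 = 14.52 mg/L
Fraction remaining after one interval: r = e^(−kτ) = e^(−0.02680 × 29.3) = 0.4560
Before dose 5, 4 doses have been given (aged 1τ, 2τ, 3τ, 4τ).
C_trough = C₀ × (r + r² + … + r^4) = C₀ × r(1−r^4)/(1−r)
        = 14.52 × 0.4560 × (1 − 0.04324) / (1 − 0.4560) = 11.64 mg/L

11.6 mg/L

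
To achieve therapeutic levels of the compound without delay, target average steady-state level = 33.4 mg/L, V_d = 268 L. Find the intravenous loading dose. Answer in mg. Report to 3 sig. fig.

8950 mg

LD = Css × Vd = 33.4 × 268 = 8951 mg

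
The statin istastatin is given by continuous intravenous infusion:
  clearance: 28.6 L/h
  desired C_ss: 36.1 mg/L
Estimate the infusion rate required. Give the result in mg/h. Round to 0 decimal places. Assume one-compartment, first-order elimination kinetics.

1032 mg/h

At steady state, infusion rate R₀ = Css × CL = 36.1 × 28.60 = 1032 mg/h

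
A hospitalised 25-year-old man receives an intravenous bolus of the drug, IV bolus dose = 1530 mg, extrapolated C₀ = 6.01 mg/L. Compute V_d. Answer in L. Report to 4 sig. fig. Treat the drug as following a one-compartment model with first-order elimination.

254.6 L

Vd = Dose / C₀ = 1530 / 6.01 = 254.6 L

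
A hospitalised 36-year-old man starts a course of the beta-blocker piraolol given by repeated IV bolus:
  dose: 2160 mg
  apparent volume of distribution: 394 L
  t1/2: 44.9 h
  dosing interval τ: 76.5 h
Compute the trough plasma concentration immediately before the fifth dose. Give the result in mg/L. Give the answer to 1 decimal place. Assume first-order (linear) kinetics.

C₀ per dose = Dose / Vd = 2160 / 394 = 5.482 mg/L
k = ln2 / t½ = 0.693147 / 44.9 = 0.01544 h⁻¹
Fraction remaining after one interval: r = e^(−kτ) = e^(−0.01544 × 76.5) = 0.3069
Before dose 5, 4 doses have been given (aged 1τ, 2τ, 3τ, 4τ).
C_trough = C₀ × (r + r² + … + r^4) = C₀ × r(1−r^4)/(1−r)
        = 5.482 × 0.3069 × (1 − 0.008871) / (1 − 0.3069) = 2.406 mg/L

2.4 mg/L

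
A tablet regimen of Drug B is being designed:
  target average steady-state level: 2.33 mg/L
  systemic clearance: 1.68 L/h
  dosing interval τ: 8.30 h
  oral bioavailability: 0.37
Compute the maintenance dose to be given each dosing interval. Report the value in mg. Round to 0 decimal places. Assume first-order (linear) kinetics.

At steady state, F × (Dose/τ) = Css × CL.
Dose = Css × CL × τ / F = 2.33 × 1.680 × 8.30 / 0.37 = 87.81 mg

88 mg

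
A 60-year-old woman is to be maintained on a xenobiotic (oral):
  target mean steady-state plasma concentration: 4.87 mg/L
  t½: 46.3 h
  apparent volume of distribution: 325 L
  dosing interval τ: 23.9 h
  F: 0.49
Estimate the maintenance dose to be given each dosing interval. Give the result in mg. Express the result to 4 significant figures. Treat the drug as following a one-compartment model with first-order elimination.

k = ln2 / t½ = 0.693147 / 46.3 = 0.01497 h⁻¹
CL = k × Vd = 0.01497 × 325 = 4.865 L/h
At steady state, F × (Dose/τ) = Css × CL.
Dose = Css × CL × τ / F = 4.87 × 4.865 × 23.9 / 0.49 = 1156 mg

1156 mg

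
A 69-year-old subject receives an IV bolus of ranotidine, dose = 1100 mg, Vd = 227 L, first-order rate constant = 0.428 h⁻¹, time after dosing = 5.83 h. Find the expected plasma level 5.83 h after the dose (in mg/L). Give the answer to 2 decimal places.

C₀ = Dose / Vd = 1100 / 227 = 4.846 mg/L
C = C₀ · e^(−k·t) = 4.846 × e^(−0.4280 × 5.83)
  = 4.846 × 0.08248 = 0.3997 mg/L

0.40 mg/L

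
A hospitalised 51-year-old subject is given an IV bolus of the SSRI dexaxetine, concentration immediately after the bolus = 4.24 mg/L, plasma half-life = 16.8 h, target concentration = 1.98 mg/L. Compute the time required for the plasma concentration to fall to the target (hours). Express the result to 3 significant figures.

k = ln2 / t½ = 0.693147 / 16.8 = 0.04126 h⁻¹
t = ln(C₀ / C) / k = ln(4.240 / 1.98) / 0.04126
  = ln(2.141) / 0.04126 = 0.7613 / 0.04126 = 18.45 h

18.5 h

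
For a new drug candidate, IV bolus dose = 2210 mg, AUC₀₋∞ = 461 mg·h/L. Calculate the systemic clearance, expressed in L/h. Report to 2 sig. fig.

4.8 L/h

CL = Dose / AUC = 2210 / 461 = 4.794 L/h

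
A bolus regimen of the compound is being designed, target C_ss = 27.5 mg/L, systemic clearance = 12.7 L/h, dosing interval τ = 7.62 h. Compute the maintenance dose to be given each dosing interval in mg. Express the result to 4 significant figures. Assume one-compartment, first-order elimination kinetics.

At steady state, Dose/τ = Css × CL.
Dose = Css × CL × τ = 27.5 × 12.70 × 7.62 = 2661 mg

2661 mg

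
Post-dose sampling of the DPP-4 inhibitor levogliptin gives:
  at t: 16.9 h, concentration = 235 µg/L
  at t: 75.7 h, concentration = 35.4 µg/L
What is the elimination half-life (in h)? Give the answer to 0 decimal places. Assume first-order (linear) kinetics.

k = ln(C₁/C₂) / (t₂ − t₁) = ln(235/35.4) / (75.7 − 16.9)
  = 1.893 / 58.80 = 0.03219 h⁻¹
t½ = ln2 / k = 0.693147 / 0.03219 = 21.53 h

22 h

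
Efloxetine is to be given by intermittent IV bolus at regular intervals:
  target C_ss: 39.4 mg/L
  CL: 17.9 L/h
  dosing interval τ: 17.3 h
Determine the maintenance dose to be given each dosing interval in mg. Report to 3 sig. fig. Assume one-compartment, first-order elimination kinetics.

At steady state, Dose/τ = Css × CL.
Dose = Css × CL × τ = 39.4 × 17.90 × 17.3 = 12200 mg

12200 mg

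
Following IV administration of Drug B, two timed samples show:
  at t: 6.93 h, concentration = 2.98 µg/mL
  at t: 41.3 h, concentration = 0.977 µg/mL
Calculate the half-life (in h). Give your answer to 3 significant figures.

k = ln(C₁/C₂) / (t₂ − t₁) = ln(2.98/0.977) / (41.3 − 6.93)
  = 1.115 / 34.37 = 0.03244 h⁻¹
t½ = ln2 / k = 0.693147 / 0.03244 = 21.37 h

21.4 h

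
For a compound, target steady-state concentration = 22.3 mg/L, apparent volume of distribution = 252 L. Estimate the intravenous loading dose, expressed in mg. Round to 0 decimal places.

5620 mg

LD = Css × Vd = 22.3 × 252 = 5620 mg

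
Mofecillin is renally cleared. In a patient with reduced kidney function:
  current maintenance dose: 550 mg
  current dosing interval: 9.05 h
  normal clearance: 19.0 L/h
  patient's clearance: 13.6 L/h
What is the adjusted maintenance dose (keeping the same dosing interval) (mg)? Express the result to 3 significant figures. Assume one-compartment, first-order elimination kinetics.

To keep the same average steady-state level, dosing rate must scale with clearance.
CL ratio = 13.6 / 19.0 = 0.7158
New dose (same interval) = 550 × 0.7158 = 393.7 mg

394 mg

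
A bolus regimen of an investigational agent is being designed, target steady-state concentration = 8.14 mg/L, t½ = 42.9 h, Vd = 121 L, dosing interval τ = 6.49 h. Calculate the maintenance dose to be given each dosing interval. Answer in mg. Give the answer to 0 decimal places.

k = ln2 / t½ = 0.693147 / 42.9 = 0.01616 h⁻¹
CL = k × Vd = 0.01616 × 121 = 1.955 L/h
At steady state, Dose/τ = Css × CL.
Dose = Css × CL × τ = 8.14 × 1.955 × 6.49 = 103.3 mg

103 mg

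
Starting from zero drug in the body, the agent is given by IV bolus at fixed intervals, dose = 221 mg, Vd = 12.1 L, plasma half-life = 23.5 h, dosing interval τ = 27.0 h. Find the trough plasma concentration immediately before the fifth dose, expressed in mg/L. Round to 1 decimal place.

C₀ per dose = Dose / Vd = 221 / 12.1 = 18.26 mg/L
k = ln2 / t½ = 0.693147 / 23.5 = 0.02950 h⁻¹
Fraction remaining after one interval: r = e^(−kτ) = e^(−0.02950 × 27.0) = 0.4509
Before dose 5, 4 doses have been given (aged 1τ, 2τ, 3τ, 4τ).
C_trough = C₀ × (r + r² + … + r^4) = C₀ × r(1−r^4)/(1−r)
        = 18.26 × 0.4509 × (1 − 0.04134) / (1 − 0.4509) = 14.37 mg/L

14.4 mg/L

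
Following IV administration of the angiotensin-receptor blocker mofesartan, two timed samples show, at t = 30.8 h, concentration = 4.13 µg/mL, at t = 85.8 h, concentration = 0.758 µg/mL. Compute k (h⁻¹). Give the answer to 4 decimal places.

k = ln(C₁/C₂) / (t₂ − t₁) = ln(4.13/0.758) / (85.8 − 30.8)
  = 1.695 / 55.00 = 0.03082 h⁻¹

0.0308 h⁻¹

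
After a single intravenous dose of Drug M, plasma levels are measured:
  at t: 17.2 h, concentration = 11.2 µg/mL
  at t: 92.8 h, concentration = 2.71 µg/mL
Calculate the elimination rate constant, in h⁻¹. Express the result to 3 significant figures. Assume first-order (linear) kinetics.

0.0188 h⁻¹

k = ln(C₁/C₂) / (t₂ − t₁) = ln(11.2/2.71) / (92.8 − 17.2)
  = 1.419 / 75.60 = 0.01877 h⁻¹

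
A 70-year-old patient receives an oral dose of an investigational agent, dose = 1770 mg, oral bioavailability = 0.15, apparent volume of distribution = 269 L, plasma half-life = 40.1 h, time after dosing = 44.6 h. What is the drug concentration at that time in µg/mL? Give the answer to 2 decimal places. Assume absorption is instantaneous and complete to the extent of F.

0.46 µg/mL

Amount reaching circulation = F × Dose = 0.15 × 1770 = 265.5 mg
C₀ = F·Dose / Vd = 265.5 / 269 = 0.9870 mg/L
k = ln2 / t½ = 0.693147 / 40.1 = 0.01729 h⁻¹
C = C₀ · e^(−k·t) = 0.9870 × e^(−0.01729 × 44.6)
  = 0.9870 × 0.4625 = 0.4565 mg/L
(0.4565 mg/L = 0.4565 µg/mL)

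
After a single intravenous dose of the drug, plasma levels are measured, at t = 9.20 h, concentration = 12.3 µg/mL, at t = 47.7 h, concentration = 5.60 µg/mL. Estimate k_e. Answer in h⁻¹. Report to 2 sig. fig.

0.020 h⁻¹

k = ln(C₁/C₂) / (t₂ − t₁) = ln(12.3/5.60) / (47.7 − 9.20)
  = 0.7868 / 38.50 = 0.02044 h⁻¹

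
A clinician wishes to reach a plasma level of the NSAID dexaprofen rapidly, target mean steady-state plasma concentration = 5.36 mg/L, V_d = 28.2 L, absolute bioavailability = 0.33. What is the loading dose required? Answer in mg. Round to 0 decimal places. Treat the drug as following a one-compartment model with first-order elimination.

458 mg

LD = Css × Vd / F = 5.36 × 28.2 / 0.33 = 458.0 mg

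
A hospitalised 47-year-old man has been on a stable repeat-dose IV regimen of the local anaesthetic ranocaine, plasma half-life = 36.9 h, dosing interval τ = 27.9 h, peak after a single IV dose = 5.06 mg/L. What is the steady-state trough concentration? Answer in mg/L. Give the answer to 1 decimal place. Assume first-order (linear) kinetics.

k = ln2 / t½ = 0.693147 / 36.9 = 0.01878 h⁻¹
e^(−kτ) = e^(−0.01878 × 27.9) = 0.5922
Accumulation ratio R = 1 / (1 − e^(−kτ)) = 1 / (1 − 0.5922) = 2.452
Steady-state trough = C₀ × R × e^(−kτ) = 5.06 × 2.452 × 0.5922 = 7.347 mg/L

7.3 mg/L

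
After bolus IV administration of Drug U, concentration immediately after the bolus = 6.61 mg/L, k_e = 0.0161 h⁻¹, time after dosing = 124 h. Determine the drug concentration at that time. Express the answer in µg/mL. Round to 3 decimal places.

0.898 µg/mL

C = C₀ · e^(−k·t) = 6.610 × e^(−0.01610 × 124)
  = 6.610 × 0.1358 = 0.8976 mg/L
(0.8976 mg/L = 0.8976 µg/mL)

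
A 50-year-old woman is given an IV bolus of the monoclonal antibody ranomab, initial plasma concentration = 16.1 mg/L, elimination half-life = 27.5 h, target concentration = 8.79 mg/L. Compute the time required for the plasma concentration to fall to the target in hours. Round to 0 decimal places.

24 h

k = ln2 / t½ = 0.693147 / 27.5 = 0.02521 h⁻¹
t = ln(C₀ / C) / k = ln(16.10 / 8.79) / 0.02521
  = ln(1.832) / 0.02521 = 0.6054 / 0.02521 = 24.01 h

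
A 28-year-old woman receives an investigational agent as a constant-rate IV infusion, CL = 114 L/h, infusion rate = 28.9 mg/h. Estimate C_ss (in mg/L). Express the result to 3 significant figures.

At steady state Css = R₀ / CL = 28.9 / 114.0 = 0.2535 mg/L

0.254 mg/L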